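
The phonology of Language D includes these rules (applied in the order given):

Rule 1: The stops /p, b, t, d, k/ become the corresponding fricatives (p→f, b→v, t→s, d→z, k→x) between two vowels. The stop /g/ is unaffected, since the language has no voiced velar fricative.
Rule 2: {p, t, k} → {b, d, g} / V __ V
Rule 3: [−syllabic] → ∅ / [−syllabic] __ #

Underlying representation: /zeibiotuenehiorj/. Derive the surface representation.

Rule 1 (intervocalic spirantization): /b/ is a stop between vowels /i/ and /i/, so it spirantizes to the fricative [v]. /t/ is a stop between vowels /o/ and /u/, so it spirantizes to the fricative [s]. /zeibiotuenehiorj/ → zeiviosuenehiorj.
Rule 2 (intervocalic voicing): no segment meets the environment; /zeiviosuenehiorj/ is unchanged.
Rule 3 (final cluster simplification): /j/ is the second consonant of a word-final cluster /rj/, so it deletes. /zeiviosuenehiorj/ → zeiviosuenehior.

zeiviosuenehior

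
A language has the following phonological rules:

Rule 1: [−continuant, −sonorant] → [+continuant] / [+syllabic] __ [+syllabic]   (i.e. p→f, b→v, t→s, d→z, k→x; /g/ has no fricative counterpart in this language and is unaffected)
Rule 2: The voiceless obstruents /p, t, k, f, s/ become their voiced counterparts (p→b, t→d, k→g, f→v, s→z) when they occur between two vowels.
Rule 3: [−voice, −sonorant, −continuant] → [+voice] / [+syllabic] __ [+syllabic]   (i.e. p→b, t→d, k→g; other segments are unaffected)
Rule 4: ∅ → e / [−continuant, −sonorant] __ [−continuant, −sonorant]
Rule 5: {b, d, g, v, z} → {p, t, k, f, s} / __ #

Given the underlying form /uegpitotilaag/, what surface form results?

uegepizozilaak

Rule 1 (intervocalic spirantization): /t/ is a stop between vowels /i/ and /o/, so it spirantizes to the fricative [s]. /t/ is a stop between vowels /o/ and /i/, so it spirantizes to the fricative [s]. /uegpitotilaag/ → uegpisosilaag.
Rule 2 (intervocalic voicing): /s/ is a voiceless obstruent between vowels /i/ and /o/, so it voices to [z]. /s/ is a voiceless obstruent between vowels /o/ and /i/, so it voices to [z]. /uegpisosilaag/ → uegpizozilaag.
Rule 3 (intervocalic voicing): no segment meets the environment; /uegpizozilaag/ is unchanged.
Rule 4 (stop-cluster e-epenthesis): /g/ and /p/ form a stop–stop cluster, so [e] is inserted between them. /uegpizozilaag/ → uegepizozilaag.
Rule 5 (final devoicing): /g/ is a voiced obstruent in word-final position, so it devoices to [k]. /uegepizozilaag/ → uegepizozilaak.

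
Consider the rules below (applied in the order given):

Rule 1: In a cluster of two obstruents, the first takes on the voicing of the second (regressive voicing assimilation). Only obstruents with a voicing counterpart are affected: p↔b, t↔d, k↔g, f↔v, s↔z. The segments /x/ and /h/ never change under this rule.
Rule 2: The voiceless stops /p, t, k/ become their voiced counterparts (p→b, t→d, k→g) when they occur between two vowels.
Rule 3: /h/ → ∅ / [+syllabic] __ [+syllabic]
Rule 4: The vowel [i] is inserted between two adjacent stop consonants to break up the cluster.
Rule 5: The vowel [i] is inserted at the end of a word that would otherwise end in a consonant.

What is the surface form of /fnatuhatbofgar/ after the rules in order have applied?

fnaduadibovgari

Rule 1 (regressive voicing assimilation): /t/ precedes the voiced obstruent /b/, so it voices to [d] by assimilation. /f/ precedes the voiced obstruent /g/, so it voices to [v] by assimilation. /fnatuhatbofgar/ → fnatuhadbovgar.
Rule 2 (intervocalic voicing): /t/ is a voiceless stop between vowels /a/ and /u/, so it voices to [d]. /fnatuhadbovgar/ → fnaduhadbovgar.
Rule 3 (intervocalic h-deletion): /h/ occurs between vowels /u/ and /a/, so it deletes. /fnaduhadbovgar/ → fnaduadbovgar.
Rule 4 (stop-cluster i-epenthesis): /d/ and /b/ form a stop–stop cluster, so [i] is inserted between them. /fnaduadbovgar/ → fnaduadibovgar.
Rule 5 (final i-epenthesis): the form ends in the consonant /r/, so [i] is inserted word-finally. /fnaduadibovgar/ → fnaduadibovgari.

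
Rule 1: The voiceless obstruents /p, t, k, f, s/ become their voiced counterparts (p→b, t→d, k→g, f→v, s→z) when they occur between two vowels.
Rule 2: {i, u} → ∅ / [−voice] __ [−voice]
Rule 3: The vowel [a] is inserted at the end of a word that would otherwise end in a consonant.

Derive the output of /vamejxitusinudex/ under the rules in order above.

Rule 1 (intervocalic voicing): /t/ is a voiceless obstruent between vowels /i/ and /u/, so it voices to [d]. /s/ is a voiceless obstruent between vowels /u/ and /i/, so it voices to [z]. /vamejxitusinudex/ → vamejxiduzinudex.
Rule 2 (high vowel syncope): no segment meets the environment; /vamejxiduzinudex/ is unchanged.
Rule 3 (final a-epenthesis): the form ends in the consonant /x/, so [a] is inserted word-finally. /vamejxiduzinudex/ → vamejxiduzinudexa.

vamejxiduzinudexa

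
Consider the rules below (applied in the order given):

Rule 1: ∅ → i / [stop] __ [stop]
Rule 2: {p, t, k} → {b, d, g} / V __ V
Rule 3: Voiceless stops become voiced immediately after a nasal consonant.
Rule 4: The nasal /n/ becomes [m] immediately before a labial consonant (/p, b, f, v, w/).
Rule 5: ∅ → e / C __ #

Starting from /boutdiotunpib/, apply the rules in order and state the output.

Rule 1 (stop-cluster i-epenthesis): /t/ and /d/ form a stop–stop cluster, so [i] is inserted between them. /boutdiotunpib/ → boutidiotunpib.
Rule 2 (intervocalic voicing): /t/ is a voiceless stop between vowels /u/ and /i/, so it voices to [d]. /t/ is a voiceless stop between vowels /o/ and /u/, so it voices to [d]. /boutidiotunpib/ → boudidiodunpib.
Rule 3 (post-nasal voicing): /p/ is a voiceless stop immediately after the nasal /n/, so it voices to [b]. /boudidiodunpib/ → boudidiodunbib.
Rule 4 (nasal place assimilation): /n/ precedes the labial consonant /b/, so it assimilates in place to [m]. /boudidiodunbib/ → boudidiodumbib.
Rule 5 (final e-epenthesis): the form ends in the consonant /b/, so [e] is inserted word-finally. /boudidiodumbib/ → boudidiodumbibe.

boudidiodumbibe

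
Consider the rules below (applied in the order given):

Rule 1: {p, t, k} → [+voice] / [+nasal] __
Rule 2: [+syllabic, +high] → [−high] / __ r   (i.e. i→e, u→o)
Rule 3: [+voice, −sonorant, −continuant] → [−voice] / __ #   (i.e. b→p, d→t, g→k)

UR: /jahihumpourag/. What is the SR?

Rule 1 (post-nasal voicing): /p/ is a voiceless stop immediately after the nasal /m/, so it voices to [b]. /jahihumpourag/ → jahihumbourag.
Rule 2 (pre-rhotic lowering): /u/ is a high vowel immediately before /r/, so it lowers to [o]. /jahihumbourag/ → jahihumboorag.
Rule 3 (final devoicing): /g/ is a voiced stop in word-final position, so it devoices to [k]. /jahihumboorag/ → jahihumboorak.

jahihumboorak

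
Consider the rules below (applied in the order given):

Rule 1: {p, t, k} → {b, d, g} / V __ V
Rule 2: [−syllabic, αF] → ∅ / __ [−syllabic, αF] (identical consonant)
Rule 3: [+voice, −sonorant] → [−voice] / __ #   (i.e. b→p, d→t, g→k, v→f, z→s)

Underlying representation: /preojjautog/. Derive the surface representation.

preojaudok

Rule 1 (intervocalic voicing): /t/ is a voiceless stop between vowels /u/ and /o/, so it voices to [d]. /preojjautog/ → preojjaudog.
Rule 2 (degemination): /jj/ is a geminate; the first /j/ deletes. /preojjaudog/ → preojaudog.
Rule 3 (final devoicing): /g/ is a voiced obstruent in word-final position, so it devoices to [k]. /preojaudog/ → preojaudok.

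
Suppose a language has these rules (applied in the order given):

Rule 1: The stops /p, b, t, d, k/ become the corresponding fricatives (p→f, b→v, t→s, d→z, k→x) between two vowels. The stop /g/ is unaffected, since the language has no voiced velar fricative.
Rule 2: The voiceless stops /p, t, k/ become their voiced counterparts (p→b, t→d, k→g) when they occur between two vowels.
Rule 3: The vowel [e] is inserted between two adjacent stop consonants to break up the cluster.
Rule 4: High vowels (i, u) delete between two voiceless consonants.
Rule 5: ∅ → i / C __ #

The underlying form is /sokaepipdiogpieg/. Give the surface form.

soxaefpediogepiegi

Rule 1 (intervocalic spirantization): /k/ is a stop between vowels /o/ and /a/, so it spirantizes to the fricative [x]. /p/ is a stop between vowels /e/ and /i/, so it spirantizes to the fricative [f]. /sokaepipdiogpieg/ → soxaefipdiogpieg.
Rule 2 (intervocalic voicing): no segment meets the environment; /soxaefipdiogpieg/ is unchanged.
Rule 3 (stop-cluster e-epenthesis): /p/ and /d/ form a stop–stop cluster, so [e] is inserted between them. /g/ and /p/ form a stop–stop cluster, so [e] is inserted between them. /soxaefipdiogpieg/ → soxaefipediogepieg.
Rule 4 (high vowel syncope): /i/ is a high vowel flanked by voiceless consonants /f/ and /p/, so it deletes. /soxaefipediogepieg/ → soxaefpediogepieg.
Rule 5 (final i-epenthesis): the form ends in the consonant /g/, so [i] is inserted word-finally. /soxaefpediogepieg/ → soxaefpediogepiegi.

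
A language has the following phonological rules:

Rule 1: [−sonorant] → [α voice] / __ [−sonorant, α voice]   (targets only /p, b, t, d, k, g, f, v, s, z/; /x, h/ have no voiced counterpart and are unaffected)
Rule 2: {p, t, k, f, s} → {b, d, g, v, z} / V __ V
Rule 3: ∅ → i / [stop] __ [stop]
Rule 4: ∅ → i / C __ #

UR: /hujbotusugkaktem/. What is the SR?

hujboduzukikakitemi

Rule 1 (regressive voicing assimilation): /g/ precedes the voiceless obstruent /k/, so it devoices to [k] by assimilation. /hujbotusugkaktem/ → hujbotusukkaktem.
Rule 2 (intervocalic voicing): /t/ is a voiceless obstruent between vowels /o/ and /u/, so it voices to [d]. /s/ is a voiceless obstruent between vowels /u/ and /u/, so it voices to [z]. /hujbotusukkaktem/ → hujboduzukkaktem.
Rule 3 (stop-cluster i-epenthesis): /k/ and /k/ form a stop–stop cluster, so [i] is inserted between them. /k/ and /t/ form a stop–stop cluster, so [i] is inserted between them. /hujboduzukkaktem/ → hujboduzukikakitem.
Rule 4 (final i-epenthesis): the form ends in the consonant /m/, so [i] is inserted word-finally. /hujboduzukikakitem/ → hujboduzukikakitemi.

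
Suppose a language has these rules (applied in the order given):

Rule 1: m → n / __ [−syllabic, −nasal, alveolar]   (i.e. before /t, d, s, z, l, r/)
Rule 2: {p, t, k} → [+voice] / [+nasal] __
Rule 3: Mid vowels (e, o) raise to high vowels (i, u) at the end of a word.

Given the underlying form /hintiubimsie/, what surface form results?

hindiubinsii

Rule 1 (nasal place assimilation): /m/ precedes the alveolar consonant /s/, so it assimilates in place to [n]. /hintiubimsie/ → hintiubinsie.
Rule 2 (post-nasal voicing): /t/ is a voiceless stop immediately after the nasal /n/, so it voices to [d]. /hintiubinsie/ → hindiubinsie.
Rule 3 (final vowel raising): /e/ is a mid vowel in word-final position, so it raises to [i]. /hindiubinsie/ → hindiubinsii.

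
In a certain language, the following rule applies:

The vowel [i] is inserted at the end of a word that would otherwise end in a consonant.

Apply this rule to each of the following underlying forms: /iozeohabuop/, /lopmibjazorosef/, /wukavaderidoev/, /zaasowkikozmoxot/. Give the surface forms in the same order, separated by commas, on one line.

/iozeohabuop/: the form ends in the consonant /p/, so [i] is inserted word-finally. → [iozeohabuopi].
/lopmibjazorosef/: the form ends in the consonant /f/, so [i] is inserted word-finally. → [lopmibjazorosefi].
/wukavaderidoev/: the form ends in the consonant /v/, so [i] is inserted word-finally. → [wukavaderidoevi].
/zaasowkikozmoxot/: the form ends in the consonant /t/, so [i] is inserted word-finally. → [zaasowkikozmoxoti].

iozeohabuopi, lopmibjazorosefi, wukavaderidoevi, zaasowkikozmoxoti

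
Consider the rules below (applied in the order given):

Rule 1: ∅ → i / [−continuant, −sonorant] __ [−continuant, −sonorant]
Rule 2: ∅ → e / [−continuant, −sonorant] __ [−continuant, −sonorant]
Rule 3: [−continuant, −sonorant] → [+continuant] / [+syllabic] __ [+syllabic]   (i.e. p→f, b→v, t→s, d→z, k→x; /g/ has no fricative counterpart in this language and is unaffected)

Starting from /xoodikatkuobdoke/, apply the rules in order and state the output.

Rule 1 (stop-cluster i-epenthesis): /t/ and /k/ form a stop–stop cluster, so [i] is inserted between them. /b/ and /d/ form a stop–stop cluster, so [i] is inserted between them. /xoodikatkuobdoke/ → xoodikatikuobidoke.
Rule 2 (stop-cluster e-epenthesis): no segment meets the environment; /xoodikatikuobidoke/ is unchanged.
Rule 3 (intervocalic spirantization): /d/ is a stop between vowels /o/ and /i/, so it spirantizes to the fricative [z]. /k/ is a stop between vowels /i/ and /a/, so it spirantizes to the fricative [x]. /t/ is a stop between vowels /a/ and /i/, so it spirantizes to the fricative [s]. /k/ is a stop between vowels /i/ and /u/, so it spirantizes to the fricative [x]. /b/ is a stop between vowels /o/ and /i/, so it spirantizes to the fricative [v]. /d/ is a stop between vowels /i/ and /o/, so it spirantizes to the fricative [z]. /k/ is a stop between vowels /o/ and /e/, so it spirantizes to the fricative [x]. /xoodikatikuobidoke/ → xoozixasixuovizoxe.

xoozixasixuovizoxe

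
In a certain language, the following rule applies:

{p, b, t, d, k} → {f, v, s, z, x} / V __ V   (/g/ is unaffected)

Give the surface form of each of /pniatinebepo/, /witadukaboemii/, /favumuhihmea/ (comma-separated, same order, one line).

/pniatinebepo/: /t/ is a stop between vowels /a/ and /i/, so it spirantizes to the fricative [s]. /b/ is a stop between vowels /e/ and /e/, so it spirantizes to the fricative [v]. /p/ is a stop between vowels /e/ and /o/, so it spirantizes to the fricative [f]. → [pniasinevefo].
/witadukaboemii/: /t/ is a stop between vowels /i/ and /a/, so it spirantizes to the fricative [s]. /d/ is a stop between vowels /a/ and /u/, so it spirantizes to the fricative [z]. /k/ is a stop between vowels /u/ and /a/, so it spirantizes to the fricative [x]. /b/ is a stop between vowels /a/ and /o/, so it spirantizes to the fricative [v]. → [wisazuxavoemii].
/favumuhihmea/: the rule's environment is not met; surfaces unchanged as [favumuhihmea].

pniasinevefo, wisazuxavoemii, favumuhihmea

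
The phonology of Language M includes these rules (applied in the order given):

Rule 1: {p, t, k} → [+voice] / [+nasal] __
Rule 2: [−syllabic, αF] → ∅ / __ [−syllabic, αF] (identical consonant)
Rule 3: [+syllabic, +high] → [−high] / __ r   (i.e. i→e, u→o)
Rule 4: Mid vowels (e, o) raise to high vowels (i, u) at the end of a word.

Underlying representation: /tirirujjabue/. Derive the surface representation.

tererujabui

Rule 1 (post-nasal voicing): no segment meets the environment; /tirirujjabue/ is unchanged.
Rule 2 (degemination): /jj/ is a geminate; the first /j/ deletes. /tirirujjabue/ → tirirujabue.
Rule 3 (pre-rhotic lowering): /i/ is a high vowel immediately before /r/, so it lowers to [e]. /i/ is a high vowel immediately before /r/, so it lowers to [e]. /tirirujabue/ → tererujabue.
Rule 4 (final vowel raising): /e/ is a mid vowel in word-final position, so it raises to [i]. /tererujabue/ → tererujabui.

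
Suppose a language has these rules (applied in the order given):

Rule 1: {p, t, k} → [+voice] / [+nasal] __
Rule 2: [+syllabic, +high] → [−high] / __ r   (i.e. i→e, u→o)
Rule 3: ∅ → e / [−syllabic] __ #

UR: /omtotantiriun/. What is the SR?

Rule 1 (post-nasal voicing): /t/ is a voiceless stop immediately after the nasal /m/, so it voices to [d]. /t/ is a voiceless stop immediately after the nasal /n/, so it voices to [d]. /omtotantiriun/ → omdotandiriun.
Rule 2 (pre-rhotic lowering): /i/ is a high vowel immediately before /r/, so it lowers to [e]. /omdotandiriun/ → omdotanderiun.
Rule 3 (final e-epenthesis): the form ends in the consonant /n/, so [e] is inserted word-finally. /omdotanderiun/ → omdotanderiune.

omdotanderiune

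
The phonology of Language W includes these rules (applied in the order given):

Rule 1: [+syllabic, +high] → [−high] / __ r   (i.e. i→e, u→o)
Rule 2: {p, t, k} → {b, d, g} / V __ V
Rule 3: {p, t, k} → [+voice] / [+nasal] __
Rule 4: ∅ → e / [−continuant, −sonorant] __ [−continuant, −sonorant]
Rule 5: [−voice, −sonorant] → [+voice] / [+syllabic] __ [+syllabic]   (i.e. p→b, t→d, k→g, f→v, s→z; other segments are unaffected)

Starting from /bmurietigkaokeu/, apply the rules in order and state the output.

bmoriedigegaogeu

Rule 1 (pre-rhotic lowering): /u/ is a high vowel immediately before /r/, so it lowers to [o]. /bmurietigkaokeu/ → bmorietigkaokeu.
Rule 2 (intervocalic voicing): /t/ is a voiceless stop between vowels /e/ and /i/, so it voices to [d]. /k/ is a voiceless stop between vowels /o/ and /e/, so it voices to [g]. /bmorietigkaokeu/ → bmoriedigkaogeu.
Rule 3 (post-nasal voicing): no segment meets the environment; /bmoriedigkaogeu/ is unchanged.
Rule 4 (stop-cluster e-epenthesis): /g/ and /k/ form a stop–stop cluster, so [e] is inserted between them. /bmoriedigkaogeu/ → bmoriedigekaogeu.
Rule 5 (intervocalic voicing): /k/ is a voiceless obstruent between vowels /e/ and /a/, so it voices to [g]. /bmoriedigekaogeu/ → bmoriedigegaogeu.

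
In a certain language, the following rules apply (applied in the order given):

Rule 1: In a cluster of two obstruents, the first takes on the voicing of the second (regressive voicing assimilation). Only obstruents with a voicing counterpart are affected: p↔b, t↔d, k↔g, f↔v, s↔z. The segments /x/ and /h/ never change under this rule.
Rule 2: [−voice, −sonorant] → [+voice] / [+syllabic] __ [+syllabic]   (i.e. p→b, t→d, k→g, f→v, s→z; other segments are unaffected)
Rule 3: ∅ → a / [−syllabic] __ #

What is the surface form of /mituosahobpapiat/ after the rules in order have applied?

miduozahoppabiata

Rule 1 (regressive voicing assimilation): /b/ precedes the voiceless obstruent /p/, so it devoices to [p] by assimilation. /mituosahobpapiat/ → mituosahoppapiat.
Rule 2 (intervocalic voicing): /t/ is a voiceless obstruent between vowels /i/ and /u/, so it voices to [d]. /s/ is a voiceless obstruent between vowels /o/ and /a/, so it voices to [z]. /p/ is a voiceless obstruent between vowels /a/ and /i/, so it voices to [b]. /mituosahoppapiat/ → miduozahoppabiat.
Rule 3 (final a-epenthesis): the form ends in the consonant /t/, so [a] is inserted word-finally. /miduozahoppabiat/ → miduozahoppabiata.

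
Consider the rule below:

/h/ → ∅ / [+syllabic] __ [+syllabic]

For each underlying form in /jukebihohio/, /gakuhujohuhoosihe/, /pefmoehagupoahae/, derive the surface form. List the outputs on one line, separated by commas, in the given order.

jukebioio, gakuujouoosie, pefmoeagupoaae

/jukebihohio/: /h/ occurs between vowels /i/ and /o/, so it deletes. /h/ occurs between vowels /o/ and /i/, so it deletes. → [jukebioio].
/gakuhujohuhoosihe/: /h/ occurs between vowels /u/ and /u/, so it deletes. /h/ occurs between vowels /o/ and /u/, so it deletes. /h/ occurs between vowels /u/ and /o/, so it deletes. /h/ occurs between vowels /i/ and /e/, so it deletes. → [gakuujouoosie].
/pefmoehagupoahae/: /h/ occurs between vowels /e/ and /a/, so it deletes. /h/ occurs between vowels /a/ and /a/, so it deletes. → [pefmoeagupoaae].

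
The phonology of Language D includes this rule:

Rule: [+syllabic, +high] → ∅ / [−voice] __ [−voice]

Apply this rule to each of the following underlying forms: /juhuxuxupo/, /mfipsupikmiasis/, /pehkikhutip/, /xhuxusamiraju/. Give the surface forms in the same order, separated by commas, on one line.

juhxxpo, mfpspkmiass, pehkkhtp, xhxsamiraju

/juhuxuxupo/: /u/ is a high vowel flanked by voiceless consonants /h/ and /x/, so it deletes. /u/ is a high vowel flanked by voiceless consonants /x/ and /x/, so it deletes. /u/ is a high vowel flanked by voiceless consonants /x/ and /p/, so it deletes. → [juhxxpo].
/mfipsupikmiasis/: /i/ is a high vowel flanked by voiceless consonants /f/ and /p/, so it deletes. /u/ is a high vowel flanked by voiceless consonants /s/ and /p/, so it deletes. /i/ is a high vowel flanked by voiceless consonants /p/ and /k/, so it deletes. /i/ is a high vowel flanked by voiceless consonants /s/ and /s/, so it deletes. → [mfpspkmiass].
/pehkikhutip/: /i/ is a high vowel flanked by voiceless consonants /k/ and /k/, so it deletes. /u/ is a high vowel flanked by voiceless consonants /h/ and /t/, so it deletes. /i/ is a high vowel flanked by voiceless consonants /t/ and /p/, so it deletes. → [pehkkhtp].
/xhuxusamiraju/: /u/ is a high vowel flanked by voiceless consonants /h/ and /x/, so it deletes. /u/ is a high vowel flanked by voiceless consonants /x/ and /s/, so it deletes. → [xhxsamiraju].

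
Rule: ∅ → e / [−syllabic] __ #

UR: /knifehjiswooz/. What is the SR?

knifehjiswooze

the form ends in the consonant /z/, so [e] is inserted word-finally.
Surface form: [knifehjiswooze].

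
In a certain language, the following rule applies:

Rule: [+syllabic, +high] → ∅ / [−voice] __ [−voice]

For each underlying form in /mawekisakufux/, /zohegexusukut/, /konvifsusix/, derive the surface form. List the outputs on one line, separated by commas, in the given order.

maweksakfx, zohegexskt, konvifssx

/mawekisakufux/: /i/ is a high vowel flanked by voiceless consonants /k/ and /s/, so it deletes. /u/ is a high vowel flanked by voiceless consonants /k/ and /f/, so it deletes. /u/ is a high vowel flanked by voiceless consonants /f/ and /x/, so it deletes. → [maweksakfx].
/zohegexusukut/: /u/ is a high vowel flanked by voiceless consonants /x/ and /s/, so it deletes. /u/ is a high vowel flanked by voiceless consonants /s/ and /k/, so it deletes. /u/ is a high vowel flanked by voiceless consonants /k/ and /t/, so it deletes. → [zohegexskt].
/konvifsusix/: /u/ is a high vowel flanked by voiceless consonants /s/ and /s/, so it deletes. /i/ is a high vowel flanked by voiceless consonants /s/ and /x/, so it deletes. → [konvifssx].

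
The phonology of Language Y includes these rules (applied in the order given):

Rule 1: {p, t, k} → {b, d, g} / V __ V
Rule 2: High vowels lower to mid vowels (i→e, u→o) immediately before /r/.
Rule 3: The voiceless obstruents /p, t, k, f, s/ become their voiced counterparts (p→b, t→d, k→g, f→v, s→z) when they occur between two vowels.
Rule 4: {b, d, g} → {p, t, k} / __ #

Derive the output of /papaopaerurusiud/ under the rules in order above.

Rule 1 (intervocalic voicing): /p/ is a voiceless stop between vowels /a/ and /a/, so it voices to [b]. /p/ is a voiceless stop between vowels /o/ and /a/, so it voices to [b]. /papaopaerurusiud/ → pabaobaerurusiud.
Rule 2 (pre-rhotic lowering): /u/ is a high vowel immediately before /r/, so it lowers to [o]. /pabaobaerurusiud/ → pabaobaerorusiud.
Rule 3 (intervocalic voicing): /s/ is a voiceless obstruent between vowels /u/ and /i/, so it voices to [z]. /pabaobaerorusiud/ → pabaobaeroruziud.
Rule 4 (final devoicing): /d/ is a voiced stop in word-final position, so it devoices to [t]. /pabaobaeroruziud/ → pabaobaeroruziut.

pabaobaeroruziut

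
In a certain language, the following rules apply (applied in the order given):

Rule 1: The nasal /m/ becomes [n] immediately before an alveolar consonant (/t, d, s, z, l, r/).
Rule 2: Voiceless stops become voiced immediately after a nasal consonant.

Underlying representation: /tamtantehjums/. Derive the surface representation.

tandandehjuns

Rule 1 (nasal place assimilation): /m/ precedes the alveolar consonant /t/, so it assimilates in place to [n]. /m/ precedes the alveolar consonant /s/, so it assimilates in place to [n]. /tamtantehjums/ → tantantehjuns.
Rule 2 (post-nasal voicing): /t/ is a voiceless stop immediately after the nasal /n/, so it voices to [d]. /t/ is a voiceless stop immediately after the nasal /n/, so it voices to [d]. /tantantehjuns/ → tandandehjuns.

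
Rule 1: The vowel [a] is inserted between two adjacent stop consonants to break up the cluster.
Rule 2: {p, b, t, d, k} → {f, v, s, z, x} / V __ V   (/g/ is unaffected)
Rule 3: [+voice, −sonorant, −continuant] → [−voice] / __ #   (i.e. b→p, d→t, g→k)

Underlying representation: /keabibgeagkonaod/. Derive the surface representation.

keavivageagaxonaot

Rule 1 (stop-cluster a-epenthesis): /b/ and /g/ form a stop–stop cluster, so [a] is inserted between them. /g/ and /k/ form a stop–stop cluster, so [a] is inserted between them. /keabibgeagkonaod/ → keabibageagakonaod.
Rule 2 (intervocalic spirantization): /b/ is a stop between vowels /a/ and /i/, so it spirantizes to the fricative [v]. /b/ is a stop between vowels /i/ and /a/, so it spirantizes to the fricative [v]. /k/ is a stop between vowels /a/ and /o/, so it spirantizes to the fricative [x]. /keabibageagakonaod/ → keavivageagaxonaod.
Rule 3 (final devoicing): /d/ is a voiced stop in word-final position, so it devoices to [t]. /keavivageagaxonaod/ → keavivageagaxonaot.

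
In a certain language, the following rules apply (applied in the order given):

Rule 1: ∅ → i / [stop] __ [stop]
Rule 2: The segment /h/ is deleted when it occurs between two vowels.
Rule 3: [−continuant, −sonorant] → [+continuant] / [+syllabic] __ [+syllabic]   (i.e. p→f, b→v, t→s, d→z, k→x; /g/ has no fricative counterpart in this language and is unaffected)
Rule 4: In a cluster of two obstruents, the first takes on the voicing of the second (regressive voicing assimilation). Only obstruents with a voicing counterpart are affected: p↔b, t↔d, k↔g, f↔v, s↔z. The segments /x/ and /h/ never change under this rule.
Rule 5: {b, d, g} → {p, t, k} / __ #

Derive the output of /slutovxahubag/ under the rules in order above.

slusofxauvak

Rule 1 (stop-cluster i-epenthesis): no segment meets the environment; /slutovxahubag/ is unchanged.
Rule 2 (intervocalic h-deletion): /h/ occurs between vowels /a/ and /u/, so it deletes. /slutovxahubag/ → slutovxaubag.
Rule 3 (intervocalic spirantization): /t/ is a stop between vowels /u/ and /o/, so it spirantizes to the fricative [s]. /b/ is a stop between vowels /u/ and /a/, so it spirantizes to the fricative [v]. /slutovxaubag/ → slusovxauvag.
Rule 4 (regressive voicing assimilation): /v/ precedes the voiceless obstruent /x/, so it devoices to [f] by assimilation. /slusovxauvag/ → slusofxauvag.
Rule 5 (final devoicing): /g/ is a voiced stop in word-final position, so it devoices to [k]. /slusofxauvag/ → slusofxauvak.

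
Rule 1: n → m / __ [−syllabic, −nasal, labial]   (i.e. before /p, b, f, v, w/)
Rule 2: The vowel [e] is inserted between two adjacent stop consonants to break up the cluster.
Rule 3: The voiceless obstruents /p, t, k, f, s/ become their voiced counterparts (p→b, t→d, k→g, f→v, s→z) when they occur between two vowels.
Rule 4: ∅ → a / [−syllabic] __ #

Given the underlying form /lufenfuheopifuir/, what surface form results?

Rule 1 (nasal place assimilation): /n/ precedes the labial consonant /f/, so it assimilates in place to [m]. /lufenfuheopifuir/ → lufemfuheopifuir.
Rule 2 (stop-cluster e-epenthesis): no segment meets the environment; /lufemfuheopifuir/ is unchanged.
Rule 3 (intervocalic voicing): /f/ is a voiceless obstruent between vowels /u/ and /e/, so it voices to [v]. /p/ is a voiceless obstruent between vowels /o/ and /i/, so it voices to [b]. /f/ is a voiceless obstruent between vowels /i/ and /u/, so it voices to [v]. /lufemfuheopifuir/ → luvemfuheobivuir.
Rule 4 (final a-epenthesis): the form ends in the consonant /r/, so [a] is inserted word-finally. /luvemfuheobivuir/ → luvemfuheobivuira.

luvemfuheobivuira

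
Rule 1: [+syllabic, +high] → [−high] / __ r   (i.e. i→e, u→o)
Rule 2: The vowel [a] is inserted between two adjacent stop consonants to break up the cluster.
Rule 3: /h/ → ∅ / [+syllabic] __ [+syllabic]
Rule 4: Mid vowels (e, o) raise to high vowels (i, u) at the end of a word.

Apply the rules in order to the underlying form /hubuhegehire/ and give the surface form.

Rule 1 (pre-rhotic lowering): /i/ is a high vowel immediately before /r/, so it lowers to [e]. /hubuhegehire/ → hubuhegehere.
Rule 2 (stop-cluster a-epenthesis): no segment meets the environment; /hubuhegehere/ is unchanged.
Rule 3 (intervocalic h-deletion): /h/ occurs between vowels /u/ and /e/, so it deletes. /h/ occurs between vowels /e/ and /e/, so it deletes. /hubuhegehere/ → hubuegeere.
Rule 4 (final vowel raising): /e/ is a mid vowel in word-final position, so it raises to [i]. /hubuegeere/ → hubuegeeri.

hubuegeeri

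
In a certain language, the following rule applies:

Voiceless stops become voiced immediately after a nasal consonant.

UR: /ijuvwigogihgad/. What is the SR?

ijuvwigogihgad

No segment of /ijuvwigogihgad/ meets the structural description of the rule, so the form surfaces unchanged.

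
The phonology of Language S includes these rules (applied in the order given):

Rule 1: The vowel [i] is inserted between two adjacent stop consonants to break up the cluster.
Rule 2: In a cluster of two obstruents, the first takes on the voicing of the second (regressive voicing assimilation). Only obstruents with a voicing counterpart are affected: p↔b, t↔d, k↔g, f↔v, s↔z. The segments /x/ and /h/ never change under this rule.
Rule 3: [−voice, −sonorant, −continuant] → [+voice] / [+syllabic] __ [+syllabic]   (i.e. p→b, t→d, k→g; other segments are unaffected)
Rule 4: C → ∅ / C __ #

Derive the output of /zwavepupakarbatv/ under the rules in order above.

Rule 1 (stop-cluster i-epenthesis): no segment meets the environment; /zwavepupakarbatv/ is unchanged.
Rule 2 (regressive voicing assimilation): /t/ precedes the voiced obstruent /v/, so it voices to [d] by assimilation. /zwavepupakarbatv/ → zwavepupakarbadv.
Rule 3 (intervocalic voicing): /p/ is a voiceless stop between vowels /e/ and /u/, so it voices to [b]. /p/ is a voiceless stop between vowels /u/ and /a/, so it voices to [b]. /k/ is a voiceless stop between vowels /a/ and /a/, so it voices to [g]. /zwavepupakarbadv/ → zwavebubagarbadv.
Rule 4 (final cluster simplification): /v/ is the second consonant of a word-final cluster /dv/, so it deletes. /zwavebubagarbadv/ → zwavebubagarbad.

zwavebubagarbad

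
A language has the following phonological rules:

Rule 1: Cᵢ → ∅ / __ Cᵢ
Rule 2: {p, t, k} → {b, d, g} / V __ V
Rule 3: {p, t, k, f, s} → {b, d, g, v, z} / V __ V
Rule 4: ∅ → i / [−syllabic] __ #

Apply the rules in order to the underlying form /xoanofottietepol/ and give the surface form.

xoanovodiedeboli

Rule 1 (degemination): /tt/ is a geminate; the first /t/ deletes. /xoanofottietepol/ → xoanofotietepol.
Rule 2 (intervocalic voicing): /t/ is a voiceless stop between vowels /o/ and /i/, so it voices to [d]. /t/ is a voiceless stop between vowels /e/ and /e/, so it voices to [d]. /p/ is a voiceless stop between vowels /e/ and /o/, so it voices to [b]. /xoanofotietepol/ → xoanofodiedebol.
Rule 3 (intervocalic voicing): /f/ is a voiceless obstruent between vowels /o/ and /o/, so it voices to [v]. /xoanofodiedebol/ → xoanovodiedebol.
Rule 4 (final i-epenthesis): the form ends in the consonant /l/, so [i] is inserted word-finally. /xoanovodiedebol/ → xoanovodiedeboli.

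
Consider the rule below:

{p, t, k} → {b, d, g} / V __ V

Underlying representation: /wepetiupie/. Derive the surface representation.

/p/ is a voiceless stop between vowels /e/ and /e/, so it voices to [b].
/t/ is a voiceless stop between vowels /e/ and /i/, so it voices to [d].
/p/ is a voiceless stop between vowels /u/ and /i/, so it voices to [b].
Surface form: [webediubie].

webediubie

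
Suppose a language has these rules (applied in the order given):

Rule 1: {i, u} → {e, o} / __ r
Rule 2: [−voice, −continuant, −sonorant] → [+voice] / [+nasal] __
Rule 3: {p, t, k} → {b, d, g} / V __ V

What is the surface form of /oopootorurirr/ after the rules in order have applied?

Rule 1 (pre-rhotic lowering): /u/ is a high vowel immediately before /r/, so it lowers to [o]. /i/ is a high vowel immediately before /r/, so it lowers to [e]. /oopootorurirr/ → oopootororerr.
Rule 2 (post-nasal voicing): no segment meets the environment; /oopootororerr/ is unchanged.
Rule 3 (intervocalic voicing): /p/ is a voiceless stop between vowels /o/ and /o/, so it voices to [b]. /t/ is a voiceless stop between vowels /o/ and /o/, so it voices to [d]. /oopootororerr/ → ooboodororerr.

ooboodororerr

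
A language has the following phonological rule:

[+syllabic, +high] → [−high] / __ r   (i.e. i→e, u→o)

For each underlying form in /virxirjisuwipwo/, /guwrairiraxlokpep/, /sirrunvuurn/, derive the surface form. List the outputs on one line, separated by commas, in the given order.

verxerjisuwipwo, guwraereraxlokpep, serrunvuorn

/virxirjisuwipwo/: /i/ is a high vowel immediately before /r/, so it lowers to [e]. /i/ is a high vowel immediately before /r/, so it lowers to [e]. → [verxerjisuwipwo].
/guwrairiraxlokpep/: /i/ is a high vowel immediately before /r/, so it lowers to [e]. /i/ is a high vowel immediately before /r/, so it lowers to [e]. → [guwraereraxlokpep].
/sirrunvuurn/: /i/ is a high vowel immediately before /r/, so it lowers to [e]. /u/ is a high vowel immediately before /r/, so it lowers to [o]. → [serrunvuorn].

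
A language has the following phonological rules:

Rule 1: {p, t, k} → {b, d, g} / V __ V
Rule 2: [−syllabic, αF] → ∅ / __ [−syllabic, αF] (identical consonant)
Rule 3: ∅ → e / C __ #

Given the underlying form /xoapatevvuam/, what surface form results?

Rule 1 (intervocalic voicing): /p/ is a voiceless stop between vowels /a/ and /a/, so it voices to [b]. /t/ is a voiceless stop between vowels /a/ and /e/, so it voices to [d]. /xoapatevvuam/ → xoabadevvuam.
Rule 2 (degemination): /vv/ is a geminate; the first /v/ deletes. /xoabadevvuam/ → xoabadevuam.
Rule 3 (final e-epenthesis): the form ends in the consonant /m/, so [e] is inserted word-finally. /xoabadevuam/ → xoabadevuame.

xoabadevuame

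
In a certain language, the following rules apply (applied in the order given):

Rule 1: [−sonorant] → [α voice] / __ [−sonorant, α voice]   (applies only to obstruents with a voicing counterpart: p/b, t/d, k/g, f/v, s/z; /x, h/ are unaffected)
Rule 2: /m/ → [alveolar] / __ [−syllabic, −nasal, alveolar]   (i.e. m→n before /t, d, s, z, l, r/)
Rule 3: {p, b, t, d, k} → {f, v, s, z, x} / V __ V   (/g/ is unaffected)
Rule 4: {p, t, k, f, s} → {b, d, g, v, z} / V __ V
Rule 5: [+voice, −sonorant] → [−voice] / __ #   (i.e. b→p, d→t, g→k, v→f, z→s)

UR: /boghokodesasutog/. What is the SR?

bokhoxozezazuzok

Rule 1 (regressive voicing assimilation): /g/ precedes the voiceless obstruent /h/, so it devoices to [k] by assimilation. /boghokodesasutog/ → bokhokodesasutog.
Rule 2 (nasal place assimilation): no segment meets the environment; /bokhokodesasutog/ is unchanged.
Rule 3 (intervocalic spirantization): /k/ is a stop between vowels /o/ and /o/, so it spirantizes to the fricative [x]. /d/ is a stop between vowels /o/ and /e/, so it spirantizes to the fricative [z]. /t/ is a stop between vowels /u/ and /o/, so it spirantizes to the fricative [s]. /bokhokodesasutog/ → bokhoxozesasusog.
Rule 4 (intervocalic voicing): /s/ is a voiceless obstruent between vowels /e/ and /a/, so it voices to [z]. /s/ is a voiceless obstruent between vowels /a/ and /u/, so it voices to [z]. /s/ is a voiceless obstruent between vowels /u/ and /o/, so it voices to [z]. /bokhoxozesasusog/ → bokhoxozezazuzog.
Rule 5 (final devoicing): /g/ is a voiced obstruent in word-final position, so it devoices to [k]. /bokhoxozezazuzog/ → bokhoxozezazuzok.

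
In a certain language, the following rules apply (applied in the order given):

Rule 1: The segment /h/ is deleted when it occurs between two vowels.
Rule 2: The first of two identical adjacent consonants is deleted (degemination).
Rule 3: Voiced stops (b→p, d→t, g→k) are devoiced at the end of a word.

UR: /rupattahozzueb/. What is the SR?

rupataozuep

Rule 1 (intervocalic h-deletion): /h/ occurs between vowels /a/ and /o/, so it deletes. /rupattahozzueb/ → rupattaozzueb.
Rule 2 (degemination): /tt/ is a geminate; the first /t/ deletes. /zz/ is a geminate; the first /z/ deletes. /rupattaozzueb/ → rupataozueb.
Rule 3 (final devoicing): /b/ is a voiced stop in word-final position, so it devoices to [p]. /rupataozueb/ → rupataozuep.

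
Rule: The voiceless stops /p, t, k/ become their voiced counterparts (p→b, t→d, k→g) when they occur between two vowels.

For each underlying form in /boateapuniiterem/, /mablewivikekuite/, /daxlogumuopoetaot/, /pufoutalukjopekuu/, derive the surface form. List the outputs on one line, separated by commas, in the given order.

boadeabuniiderem, mablewivigeguide, daxlogumuoboedaot, pufoudalukjobeguu

/boateapuniiterem/: /t/ is a voiceless stop between vowels /a/ and /e/, so it voices to [d]. /p/ is a voiceless stop between vowels /a/ and /u/, so it voices to [b]. /t/ is a voiceless stop between vowels /i/ and /e/, so it voices to [d]. → [boadeabuniiderem].
/mablewivikekuite/: /k/ is a voiceless stop between vowels /i/ and /e/, so it voices to [g]. /k/ is a voiceless stop between vowels /e/ and /u/, so it voices to [g]. /t/ is a voiceless stop between vowels /i/ and /e/, so it voices to [d]. → [mablewivigeguide].
/daxlogumuopoetaot/: /p/ is a voiceless stop between vowels /o/ and /o/, so it voices to [b]. /t/ is a voiceless stop between vowels /e/ and /a/, so it voices to [d]. → [daxlogumuoboedaot].
/pufoutalukjopekuu/: /t/ is a voiceless stop between vowels /u/ and /a/, so it voices to [d]. /p/ is a voiceless stop between vowels /o/ and /e/, so it voices to [b]. /k/ is a voiceless stop between vowels /e/ and /u/, so it voices to [g]. → [pufoudalukjobeguu].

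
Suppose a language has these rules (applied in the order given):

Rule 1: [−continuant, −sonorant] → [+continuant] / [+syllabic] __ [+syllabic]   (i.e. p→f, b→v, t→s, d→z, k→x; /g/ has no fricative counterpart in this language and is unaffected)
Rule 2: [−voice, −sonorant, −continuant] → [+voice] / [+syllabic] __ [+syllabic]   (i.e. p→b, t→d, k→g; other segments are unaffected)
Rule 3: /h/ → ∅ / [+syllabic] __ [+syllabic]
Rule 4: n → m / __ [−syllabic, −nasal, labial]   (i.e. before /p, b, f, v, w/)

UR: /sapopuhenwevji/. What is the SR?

Rule 1 (intervocalic spirantization): /p/ is a stop between vowels /a/ and /o/, so it spirantizes to the fricative [f]. /p/ is a stop between vowels /o/ and /u/, so it spirantizes to the fricative [f]. /sapopuhenwevji/ → safofuhenwevji.
Rule 2 (intervocalic voicing): no segment meets the environment; /safofuhenwevji/ is unchanged.
Rule 3 (intervocalic h-deletion): /h/ occurs between vowels /u/ and /e/, so it deletes. /safofuhenwevji/ → safofuenwevji.
Rule 4 (nasal place assimilation): /n/ precedes the labial consonant /w/, so it assimilates in place to [m]. /safofuenwevji/ → safofuemwevji.

safofuemwevji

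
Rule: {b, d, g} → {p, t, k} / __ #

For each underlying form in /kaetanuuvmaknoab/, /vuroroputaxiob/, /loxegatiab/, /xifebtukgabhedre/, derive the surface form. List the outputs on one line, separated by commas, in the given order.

kaetanuuvmaknoap, vuroroputaxiop, loxegatiap, xifebtukgabhedre

/kaetanuuvmaknoab/: /b/ is a voiced stop in word-final position, so it devoices to [p]. → [kaetanuuvmaknoap].
/vuroroputaxiob/: /b/ is a voiced stop in word-final position, so it devoices to [p]. → [vuroroputaxiop].
/loxegatiab/: /b/ is a voiced stop in word-final position, so it devoices to [p]. → [loxegatiap].
/xifebtukgabhedre/: the rule's environment is not met; surfaces unchanged as [xifebtukgabhedre].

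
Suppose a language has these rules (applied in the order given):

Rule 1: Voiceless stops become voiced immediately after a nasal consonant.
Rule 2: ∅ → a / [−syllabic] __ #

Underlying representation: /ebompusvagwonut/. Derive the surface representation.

ebombusvagwonuta

Rule 1 (post-nasal voicing): /p/ is a voiceless stop immediately after the nasal /m/, so it voices to [b]. /ebompusvagwonut/ → ebombusvagwonut.
Rule 2 (final a-epenthesis): the form ends in the consonant /t/, so [a] is inserted word-finally. /ebombusvagwonut/ → ebombusvagwonuta.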